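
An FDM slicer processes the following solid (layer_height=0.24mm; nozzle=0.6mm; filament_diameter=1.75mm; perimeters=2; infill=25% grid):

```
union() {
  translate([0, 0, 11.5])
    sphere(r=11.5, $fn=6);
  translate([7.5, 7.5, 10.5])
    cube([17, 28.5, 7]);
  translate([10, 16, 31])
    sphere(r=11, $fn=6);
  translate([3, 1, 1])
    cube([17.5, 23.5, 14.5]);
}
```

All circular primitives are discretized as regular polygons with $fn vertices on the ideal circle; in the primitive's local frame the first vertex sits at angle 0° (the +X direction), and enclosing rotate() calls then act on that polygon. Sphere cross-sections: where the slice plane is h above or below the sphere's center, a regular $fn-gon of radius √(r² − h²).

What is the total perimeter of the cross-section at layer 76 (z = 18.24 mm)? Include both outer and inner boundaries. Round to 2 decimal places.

At z = 18.24 mm: the sphere: section is a regular 6-gon, circumradius = √(r²−h²) = √(11.5²−6.74²) = 9.318 (perimeter = 2·6·9.318·sin(180°/6) = 55.91 mm); the cube at (7.5, 7.5) is not intersected at this z (z outside [10.5, 17.5]); the sphere at (10, 16) does not reach this height (|z−center|=12.760 > r=11); the cube at (3, 1) is not intersected at this z (z outside [1, 15.5]); Combining (union): only the r=11.5 sphere is present, so the union is just that shape — boundary = 55.91 mm. Overall, the cross-section is a single solid region. Total boundary length (outer) = 55.91 mm.

55.91 mm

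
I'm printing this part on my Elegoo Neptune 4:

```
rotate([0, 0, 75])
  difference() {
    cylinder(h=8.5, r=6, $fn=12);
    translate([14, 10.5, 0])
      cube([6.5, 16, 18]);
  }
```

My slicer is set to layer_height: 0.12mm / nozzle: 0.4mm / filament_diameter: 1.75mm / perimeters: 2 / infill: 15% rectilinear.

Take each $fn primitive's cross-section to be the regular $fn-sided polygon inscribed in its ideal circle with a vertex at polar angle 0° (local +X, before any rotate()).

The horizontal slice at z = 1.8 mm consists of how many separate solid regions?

At z = 1.8 mm: the r=6 cylinder gives a regular 12-gon of circumradius 6 (constant along its height); the cube at (14, 10.5) is present — its section is the full 6.5×16 rectangle; After the difference (first − rest): starting from the r=6 cylinder, the 6.5×16 cube at (14, 10.5) misses the remaining region (no effect) — 1 connected region; (whole slice rotated 75° about Z — lengths, areas and connectivity unchanged). The result has 1 disconnected region.

1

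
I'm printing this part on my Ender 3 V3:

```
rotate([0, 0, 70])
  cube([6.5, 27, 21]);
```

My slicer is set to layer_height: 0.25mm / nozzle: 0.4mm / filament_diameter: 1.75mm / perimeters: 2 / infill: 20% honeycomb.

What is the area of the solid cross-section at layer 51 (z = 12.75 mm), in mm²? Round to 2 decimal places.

At z = 12.75 mm: the cube (footprint 6.5×27) is included at this height (area 175.50 mm²); (rotated 70° about Z; rotation is an isometry so areas/perimeters/island counts are preserved). Overall, the cross-section is a single solid region. Net area = 175.50 mm².

175.50 mm²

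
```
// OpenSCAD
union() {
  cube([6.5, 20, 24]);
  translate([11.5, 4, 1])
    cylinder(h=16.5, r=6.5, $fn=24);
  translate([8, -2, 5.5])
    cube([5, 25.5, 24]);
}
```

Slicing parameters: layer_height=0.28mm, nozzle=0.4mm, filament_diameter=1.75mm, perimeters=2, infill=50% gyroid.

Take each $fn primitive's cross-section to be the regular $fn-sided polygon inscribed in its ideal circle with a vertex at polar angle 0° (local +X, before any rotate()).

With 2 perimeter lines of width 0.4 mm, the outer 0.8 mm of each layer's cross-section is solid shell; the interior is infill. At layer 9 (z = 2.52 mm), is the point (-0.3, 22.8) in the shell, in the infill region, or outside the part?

outside

At z = 2.52 mm: the cube (footprint 6.5×20) is included at this height; the cylinder at (11.5, 4): section is a regular 24-gon, circumradius r=6.5; the cube at (8, -2) is not intersected at this z (z outside [5.5, 29.5]); Combining (union): the regions partially overlap (shared area 8.18 mm²), so overlapping operands fuse into one piece — 1 connected region. Overall, the cross-section is a single solid region. The nearest boundary edge runs (0.00, 0.00)→(0.00, 20.00); distance from the point to it = 2.82 mm. The point is not inside any of the regions above, so it lies outside the cross-section (2.82 mm from the nearest boundary).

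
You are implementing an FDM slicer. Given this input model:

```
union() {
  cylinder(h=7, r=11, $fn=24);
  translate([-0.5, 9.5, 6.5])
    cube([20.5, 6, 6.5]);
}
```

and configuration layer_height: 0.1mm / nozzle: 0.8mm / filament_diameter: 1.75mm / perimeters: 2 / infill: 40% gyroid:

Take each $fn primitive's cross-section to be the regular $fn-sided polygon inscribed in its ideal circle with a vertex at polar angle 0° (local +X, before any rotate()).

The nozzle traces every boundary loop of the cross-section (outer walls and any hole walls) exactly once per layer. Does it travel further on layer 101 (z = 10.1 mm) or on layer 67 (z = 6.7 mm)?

Layer 101 (z = 10.1): the cylinder is not intersected at this z (z outside [0, 7]); the 20.5×6 cube at (-0.5, 9.5) contributes its full rectangle (perimeter 53.00 mm); Combining (union): only the 20.5×6 cube at (-0.5, 9.5) is present, so the union is just that shape — boundary = 53.00 mm. So its perimeter = 53.00 mm. Layer 67 (z = 6.7): the cylinder: section is a regular 24-gon, circumradius r=11 (perimeter = 2·24·11.000·sin(180°/24) = 68.92 mm); the cube at (-0.5, 9.5) (footprint 20.5×6) is included at this height (perimeter 53.00 mm); Taking the union: the regions partially overlap (shared area 6.00 mm²), so the edge portions inside another operand are dropped and the merged outline is re-measured after clipping — boundary = 108.16 mm. So its perimeter = 108.16 mm. Layer 67 is larger (108.16 vs 53.00 mm).

layer 67 (z = 6.7 mm)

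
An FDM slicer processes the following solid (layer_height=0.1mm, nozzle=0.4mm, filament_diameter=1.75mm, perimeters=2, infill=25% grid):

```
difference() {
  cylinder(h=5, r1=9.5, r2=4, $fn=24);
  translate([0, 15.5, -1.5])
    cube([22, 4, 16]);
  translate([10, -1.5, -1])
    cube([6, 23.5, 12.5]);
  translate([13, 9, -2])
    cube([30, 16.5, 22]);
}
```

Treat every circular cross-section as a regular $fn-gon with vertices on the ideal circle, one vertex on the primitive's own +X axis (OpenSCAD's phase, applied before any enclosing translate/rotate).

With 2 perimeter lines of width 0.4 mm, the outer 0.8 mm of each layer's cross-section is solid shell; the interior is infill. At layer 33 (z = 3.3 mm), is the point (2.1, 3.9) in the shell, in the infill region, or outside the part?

At z = 3.3 mm: the cone: at t=0.660 of its height the radius interpolates to r₁+(r₂−r₁)t = 5.870, giving a regular 24-gon of that circumradius; the cube at (0, 15.5) (footprint 22×4) is included at this height; the cube at (10, -1.5) is present — its section is the full 6×23.5 rectangle; the cube at (13, 9) (footprint 30×16.5) is included at this height; After the difference (first − rest): starting from the cone, the 22×4 cube at (0, 15.5) misses the remaining region (no effect); the 6×23.5 cube at (10, -1.5) misses the remaining region (no effect); the 30×16.5 cube at (13, 9) misses the remaining region (no effect) — 1 connected region. Overall, the cross-section is a single solid region. The nearest boundary edge runs (1.52, 5.67)→(2.94, 5.08); distance from the point to it = 1.41 mm. The point is inside the cross-section and 1.41 mm from the nearest boundary — more than the 0.8 mm shell width (2 × 0.4), so it's in the infill interior.

infill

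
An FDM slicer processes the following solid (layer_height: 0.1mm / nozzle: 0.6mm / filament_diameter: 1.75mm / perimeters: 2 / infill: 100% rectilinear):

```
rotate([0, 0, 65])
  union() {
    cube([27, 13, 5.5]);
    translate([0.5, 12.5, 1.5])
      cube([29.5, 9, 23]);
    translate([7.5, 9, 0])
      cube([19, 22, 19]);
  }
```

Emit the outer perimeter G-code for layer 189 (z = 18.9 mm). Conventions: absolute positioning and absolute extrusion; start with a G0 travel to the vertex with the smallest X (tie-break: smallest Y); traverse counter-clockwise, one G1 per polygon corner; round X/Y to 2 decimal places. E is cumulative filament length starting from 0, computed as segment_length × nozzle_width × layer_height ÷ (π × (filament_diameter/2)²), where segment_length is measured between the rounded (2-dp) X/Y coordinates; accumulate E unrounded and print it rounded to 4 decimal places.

At z = 18.9 mm: the cube is absent (z outside [0, 5.5]); the cube at (0.5, 12.5) is present — its section is the full 29.5×9 rectangle; the 19×22 cube at (7.5, 9) contributes its full rectangle; Merging all regions: the regions partially overlap (shared area 171.00 mm²), so overlapping operands fuse into one piece — 1 connected region; (whole slice rotated 65° about Z — lengths, areas and connectivity unchanged). The outline is a single polygon with 12 vertices. Extrusion per mm of travel: 0.6 × 0.1 / (π × 0.875²) = 0.024945. Accumulating E over each segment gives final E = 2.5692.

G0 X-24.93 Y19.90 Z18.90
G1 X-16.32 Y15.88 E0.2370
G1 X-19.27 Y9.54 E0.4115
G1 X-11.12 Y5.74 E0.6358
G1 X-8.16 Y12.08 E0.8103
G1 X-4.99 Y10.60 E0.8976
G1 X3.04 Y27.82 E1.3716
G1 X-0.13 Y29.30 E1.4588
G1 X1.35 Y32.47 E1.5461
G1 X-6.81 Y36.28 E1.7707
G1 X-8.29 Y33.10 E1.8582
G1 X-16.90 Y37.12 E2.0953
G1 X-24.93 Y19.90 E2.5692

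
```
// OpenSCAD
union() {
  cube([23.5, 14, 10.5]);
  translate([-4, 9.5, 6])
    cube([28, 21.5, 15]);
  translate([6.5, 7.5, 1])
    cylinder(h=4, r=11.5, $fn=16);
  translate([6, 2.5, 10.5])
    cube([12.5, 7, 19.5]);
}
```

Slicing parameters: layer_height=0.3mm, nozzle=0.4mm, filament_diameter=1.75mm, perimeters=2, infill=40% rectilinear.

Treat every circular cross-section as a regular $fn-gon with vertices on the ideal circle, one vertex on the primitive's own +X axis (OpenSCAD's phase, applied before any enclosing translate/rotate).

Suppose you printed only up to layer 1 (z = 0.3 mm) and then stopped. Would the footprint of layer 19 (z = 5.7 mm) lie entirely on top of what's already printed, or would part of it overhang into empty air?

Compare the two slices. At z = 0.3: the cube (footprint 23.5×14) is included at this height (area 329.00 mm²); the cube at (-4, 9.5) is absent (z outside [6, 21]); the cylinder at (6.5, 7.5) does not reach this height (z outside [1, 5]); the cube at (6, 2.5) is not intersected at this z (z outside [10.5, 30]); Merging all regions: only the 23.5×14 cube is present, so the union is just that shape — area = 329.00 mm². At z = 5.7: the cube (footprint 23.5×14) is included at this height (area 329.00 mm²); the cube at (-4, 9.5) does not reach this height (z outside [6, 21]); the cylinder at (6.5, 7.5) does not reach this height (z outside [1, 5]); the cube at (6, 2.5) is absent (z outside [10.5, 30]); Combining (union): only the 23.5×14 cube is present, so the union is just that shape — area = 329.00 mm². Checking containment: the cross-section at z = 5.7 is a subset of the cross-section at z = 0.3.

entirely on top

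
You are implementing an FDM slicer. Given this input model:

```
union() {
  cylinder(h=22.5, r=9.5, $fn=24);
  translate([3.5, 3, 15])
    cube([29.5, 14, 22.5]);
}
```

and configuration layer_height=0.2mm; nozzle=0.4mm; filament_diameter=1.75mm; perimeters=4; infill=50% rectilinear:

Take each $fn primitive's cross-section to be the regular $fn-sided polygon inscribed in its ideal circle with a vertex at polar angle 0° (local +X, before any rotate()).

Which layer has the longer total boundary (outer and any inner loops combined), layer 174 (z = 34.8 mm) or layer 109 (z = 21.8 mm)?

Layer 174 (z = 34.8): the cylinder is absent (z outside [0, 22.5]); the 29.5×14 cube at (3.5, 3) contributes its full rectangle (perimeter 87.00 mm); Merging all regions: only the 29.5×14 cube at (3.5, 3) is present, so the union is just that shape — boundary = 87.00 mm. So its perimeter = 87.00 mm. Layer 109 (z = 21.8): the cylinder: section is a regular 24-gon, circumradius r=9.5 (perimeter = 2·24·9.500·sin(180°/24) = 59.52 mm); the 29.5×14 cube at (3.5, 3) contributes its full rectangle (perimeter 87.00 mm); Combining (union): the regions partially overlap (shared area 20.42 mm²), so the edge portions inside another operand are dropped and the merged outline is re-measured after clipping — boundary = 127.12 mm. So its perimeter = 127.12 mm. Layer 109 is larger (127.12 vs 87.00 mm).

layer 109 (z = 21.8 mm)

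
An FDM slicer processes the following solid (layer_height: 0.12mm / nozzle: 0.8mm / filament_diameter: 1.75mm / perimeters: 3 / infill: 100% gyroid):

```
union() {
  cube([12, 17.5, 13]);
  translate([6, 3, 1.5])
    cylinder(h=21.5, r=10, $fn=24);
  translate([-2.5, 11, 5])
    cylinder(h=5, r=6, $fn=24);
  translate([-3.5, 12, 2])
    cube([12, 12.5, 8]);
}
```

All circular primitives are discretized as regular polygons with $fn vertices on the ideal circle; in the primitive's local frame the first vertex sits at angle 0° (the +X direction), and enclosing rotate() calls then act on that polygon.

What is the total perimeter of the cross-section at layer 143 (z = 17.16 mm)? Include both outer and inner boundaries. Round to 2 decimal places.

62.65 mm

At z = 17.16 mm: the cube is not intersected at this z (z outside [0, 13]); the cylinder at (6, 3): section is a regular 24-gon, circumradius r=10 (perimeter = 2·24·10.000·sin(180°/24) = 62.65 mm); the cylinder at (-2.5, 11) is absent (z outside [5, 10]); the cube at (-3.5, 12) is not intersected at this z (z outside [2, 10]); Merging all regions: only the r=10 cylinder at (6, 3) is present, so the union is just that shape — boundary = 62.65 mm. Overall, the cross-section is a single solid region. Total boundary length (outer) = 62.65 mm.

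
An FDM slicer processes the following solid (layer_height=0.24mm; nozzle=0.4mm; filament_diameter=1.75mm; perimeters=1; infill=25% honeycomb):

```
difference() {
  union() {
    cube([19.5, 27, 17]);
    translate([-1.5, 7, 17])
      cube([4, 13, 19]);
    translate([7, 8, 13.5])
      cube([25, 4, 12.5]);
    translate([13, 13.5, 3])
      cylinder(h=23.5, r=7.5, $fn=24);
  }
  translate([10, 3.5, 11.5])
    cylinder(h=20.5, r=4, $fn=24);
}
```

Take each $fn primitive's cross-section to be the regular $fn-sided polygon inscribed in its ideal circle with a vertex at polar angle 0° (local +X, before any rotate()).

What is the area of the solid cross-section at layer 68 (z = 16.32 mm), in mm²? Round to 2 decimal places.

531.73 mm²

At z = 16.32 mm: the 19.5×27 cube contributes its full rectangle (area 526.50 mm²); the cube at (-1.5, 7) is not intersected at this z (z outside [17, 36]); the 25×4 cube at (7, 8) contributes its full rectangle (area 100.00 mm²); the r=7.5 cylinder at (13, 13.5) gives a regular 24-gon of circumradius 7.5 (constant along its height) (area = (24/2)·7.500²·sin(360°/24) = 174.70 mm²); Combining (union): the regions partially overlap — summed areas 801.20 mm² minus the doubly-counted overlap 220.99 mm² gives 580.21 mm² — area = 580.21 mm²; the r=4 cylinder at (10, 3.5) contributes a regular 24-gon of circumradius 4 (area = (24/2)·4.000²·sin(360°/24) = 49.69 mm²); After the difference (first − rest): starting from the result so far (580.21 mm²), the r=4 cylinder at (10, 3.5) partially overlaps it — only the 48.48 mm² overlap (of its 49.69 mm²) is removed, clipping the outline — area = 531.73 mm². Overall, the cross-section is a single solid region. Net area = 531.73 mm².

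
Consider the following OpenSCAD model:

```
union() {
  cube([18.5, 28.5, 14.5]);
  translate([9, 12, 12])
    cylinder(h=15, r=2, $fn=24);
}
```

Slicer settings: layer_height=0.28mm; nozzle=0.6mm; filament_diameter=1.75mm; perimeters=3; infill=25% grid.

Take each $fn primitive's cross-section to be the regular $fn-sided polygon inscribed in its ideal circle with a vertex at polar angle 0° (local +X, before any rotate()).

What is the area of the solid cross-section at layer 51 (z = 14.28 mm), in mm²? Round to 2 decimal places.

527.25 mm²

At z = 14.28 mm: the 18.5×28.5 cube contributes its full rectangle (area 527.25 mm²); the r=2 cylinder at (9, 12) contributes a regular 24-gon of circumradius 2 (area = (24/2)·2.000²·sin(360°/24) = 12.42 mm²); Merging all regions: the r=2 cylinder at (9, 12) lies entirely inside the 18.5×28.5 cube, so the union is just the 18.5×28.5 cube — area = 527.25 mm². Overall, the cross-section is a single solid region. Net area = 527.25 mm².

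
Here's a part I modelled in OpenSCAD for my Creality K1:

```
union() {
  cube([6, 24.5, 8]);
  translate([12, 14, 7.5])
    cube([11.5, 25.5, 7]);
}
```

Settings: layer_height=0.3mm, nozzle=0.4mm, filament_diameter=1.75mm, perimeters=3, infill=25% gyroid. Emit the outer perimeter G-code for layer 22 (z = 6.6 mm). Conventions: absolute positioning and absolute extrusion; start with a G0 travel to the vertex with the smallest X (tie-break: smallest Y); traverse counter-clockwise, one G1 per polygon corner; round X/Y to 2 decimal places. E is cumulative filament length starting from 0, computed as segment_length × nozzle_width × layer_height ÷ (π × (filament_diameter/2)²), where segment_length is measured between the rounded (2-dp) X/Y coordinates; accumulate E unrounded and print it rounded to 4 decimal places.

At z = 6.6 mm: the 6×24.5 cube contributes its full rectangle; the cube at (12, 14) is not intersected at this z (z outside [7.5, 14.5]); Taking the union: only the 6×24.5 cube is present, so the union is just that shape — 1 connected region. The outline is a single polygon with 4 vertices. Extrusion per mm of travel: 0.4 × 0.3 / (π × 0.875²) = 0.049890. Accumulating E over each segment gives final E = 3.0433.

G0 X0.00 Y0.00 Z6.60
G1 X6.00 Y0.00 E0.2993
G1 X6.00 Y24.50 E1.5217
G1 X0.00 Y24.50 E1.8210
G1 X0.00 Y0.00 E3.0433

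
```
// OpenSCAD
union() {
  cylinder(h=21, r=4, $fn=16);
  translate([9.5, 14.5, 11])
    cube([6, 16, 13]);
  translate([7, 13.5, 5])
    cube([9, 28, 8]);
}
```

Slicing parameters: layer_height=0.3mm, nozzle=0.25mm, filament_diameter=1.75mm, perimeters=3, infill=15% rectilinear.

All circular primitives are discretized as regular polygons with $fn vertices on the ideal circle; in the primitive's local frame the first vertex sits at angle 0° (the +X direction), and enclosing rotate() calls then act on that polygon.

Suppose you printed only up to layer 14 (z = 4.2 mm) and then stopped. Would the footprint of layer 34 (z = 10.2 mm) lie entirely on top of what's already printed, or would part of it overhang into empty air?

part overhangs

Compare the two slices. At z = 4.2: the r=4 cylinder gives a regular 16-gon of circumradius 4 (constant along its height) (area = (16/2)·4.000²·sin(360°/16) = 48.98 mm²); the cube at (9.5, 14.5) does not reach this height (z outside [11, 24]); the cube at (7, 13.5) does not reach this height (z outside [5, 13]); Taking the union: only the r=4 cylinder is present, so the union is just that shape — area = 48.98 mm². At z = 10.2: the cylinder: section is a regular 16-gon, circumradius r=4 (area = (16/2)·4.000²·sin(360°/16) = 48.98 mm²); the cube at (9.5, 14.5) does not reach this height (z outside [11, 24]); the 9×28 cube at (7, 13.5) contributes its full rectangle (area 252.00 mm²); Merging all regions: the 2 present regions are separate (no shared area or edge), so areas and boundary lengths simply add and each stays a separate island — area = 300.98 mm². Checking containment: at z = 10.2 the cross-section extends beyond the z = 4.2 cross-section by about 252.00 mm².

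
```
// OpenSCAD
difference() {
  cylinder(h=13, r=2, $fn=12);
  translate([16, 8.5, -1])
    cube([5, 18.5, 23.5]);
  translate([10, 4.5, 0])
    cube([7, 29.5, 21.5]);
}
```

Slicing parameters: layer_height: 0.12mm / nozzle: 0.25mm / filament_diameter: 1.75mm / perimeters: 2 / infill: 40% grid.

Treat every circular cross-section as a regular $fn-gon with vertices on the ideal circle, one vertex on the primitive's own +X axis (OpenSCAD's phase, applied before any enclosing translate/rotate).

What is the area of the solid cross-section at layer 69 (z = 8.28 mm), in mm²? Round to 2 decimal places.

12.00 mm²

At z = 8.28 mm: the cylinder: section is a regular 12-gon, circumradius r=2 (area = (12/2)·2.000²·sin(360°/12) = 12.00 mm²); the cube at (16, 8.5) (footprint 5×18.5) is included at this height (area 92.50 mm²); the 7×29.5 cube at (10, 4.5) contributes its full rectangle (area 206.50 mm²); Subtracting the remaining from the first: starting from the r=2 cylinder (12.00 mm²), the 5×18.5 cube at (16, 8.5) misses the remaining region (no effect); the 7×29.5 cube at (10, 4.5) misses the remaining region (no effect) — area = 12.00 mm². Overall, the cross-section is a single solid region. Net area = 12.00 mm².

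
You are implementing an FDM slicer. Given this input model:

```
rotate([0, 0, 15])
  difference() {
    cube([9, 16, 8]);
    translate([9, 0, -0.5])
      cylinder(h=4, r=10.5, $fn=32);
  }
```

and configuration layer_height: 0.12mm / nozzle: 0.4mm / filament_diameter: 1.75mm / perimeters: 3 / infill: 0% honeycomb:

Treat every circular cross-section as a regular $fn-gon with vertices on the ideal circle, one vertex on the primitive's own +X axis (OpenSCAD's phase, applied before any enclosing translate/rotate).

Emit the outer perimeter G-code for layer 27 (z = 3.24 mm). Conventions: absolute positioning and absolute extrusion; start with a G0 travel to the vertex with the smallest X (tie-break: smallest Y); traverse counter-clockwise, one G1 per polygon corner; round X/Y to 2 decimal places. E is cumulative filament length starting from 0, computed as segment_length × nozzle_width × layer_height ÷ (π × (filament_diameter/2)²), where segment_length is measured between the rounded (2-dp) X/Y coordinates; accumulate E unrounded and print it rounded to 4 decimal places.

G0 X-4.14 Y15.45 Z3.24
G1 X-1.38 Y5.15 E0.2128
G1 X-1.25 Y5.70 E0.2241
G1 X-0.40 Y7.58 E0.2653
G1 X0.80 Y9.25 E0.3063
G1 X2.30 Y10.66 E0.3474
G1 X4.05 Y11.75 E0.3885
G1 X5.98 Y12.47 E0.4296
G1 X4.55 Y17.78 E0.5394
G1 X-4.14 Y15.45 E0.7189

At z = 3.24 mm: the cube is present — its section is the full 9×16 rectangle; the r=10.5 cylinder at (9, 0) gives a regular 32-gon of circumradius 10.5 (constant along its height); After the difference (first − rest): starting from the 9×16 cube, the r=10.5 cylinder at (9, 0) partially overlaps it — only the 80.74 mm² overlap (of its 344.14 mm²) is removed, clipping the outline — 1 connected region; (rotated 15° about Z; rotation is an isometry so areas/perimeters/island counts are preserved). The outline is a single polygon with 9 vertices. Extrusion per mm of travel: 0.4 × 0.12 / (π × 0.875²) = 0.019956. Accumulating E over each segment gives final E = 0.7189.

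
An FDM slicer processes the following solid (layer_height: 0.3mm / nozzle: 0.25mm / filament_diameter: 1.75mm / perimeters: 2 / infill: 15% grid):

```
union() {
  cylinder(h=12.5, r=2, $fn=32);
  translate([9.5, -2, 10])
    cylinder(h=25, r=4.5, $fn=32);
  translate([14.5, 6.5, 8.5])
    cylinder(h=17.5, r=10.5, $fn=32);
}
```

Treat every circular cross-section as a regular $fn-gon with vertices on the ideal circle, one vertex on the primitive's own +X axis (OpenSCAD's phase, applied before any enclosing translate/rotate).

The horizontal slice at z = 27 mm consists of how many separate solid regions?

At z = 27 mm: the cylinder is absent (z outside [0, 12.5]); the r=4.5 cylinder at (9.5, -2) contributes a regular 32-gon of circumradius 4.5; the cylinder at (14.5, 6.5) is absent (z outside [8.5, 26]); Merging all regions: only the r=4.5 cylinder at (9.5, -2) is present, so the union is just that shape — 1 connected region. The result has 1 disconnected region.

1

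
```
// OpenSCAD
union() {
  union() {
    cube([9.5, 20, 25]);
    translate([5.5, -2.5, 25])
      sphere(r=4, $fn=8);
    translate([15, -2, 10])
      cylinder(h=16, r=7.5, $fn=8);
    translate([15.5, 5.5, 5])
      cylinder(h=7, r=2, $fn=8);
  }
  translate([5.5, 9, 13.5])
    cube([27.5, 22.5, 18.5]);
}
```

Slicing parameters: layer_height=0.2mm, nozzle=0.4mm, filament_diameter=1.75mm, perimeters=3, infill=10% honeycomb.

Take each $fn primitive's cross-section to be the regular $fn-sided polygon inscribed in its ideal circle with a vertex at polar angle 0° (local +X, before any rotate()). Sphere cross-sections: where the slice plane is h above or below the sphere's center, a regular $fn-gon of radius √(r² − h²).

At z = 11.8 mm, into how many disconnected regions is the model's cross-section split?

At z = 11.8 mm: the cube is present — its section is the full 9.5×20 rectangle; the sphere at (5.5, -2.5) is not intersected at this z (|z−center|=13.200 > r=4); the r=7.5 cylinder at (15, -2) contributes a regular 8-gon of circumradius 7.5; the cylinder at (15.5, 5.5): section is a regular 8-gon, circumradius r=2; Combining (union): the regions partially overlap (shared area 5.81 mm²), so overlapping operands fuse into one piece — 1 connected region; the cube at (5.5, 9) does not reach this height (z outside [13.5, 32]); Merging all regions: only the result so far is present, so the union is just that shape — 1 connected region. The result has 1 disconnected region.

1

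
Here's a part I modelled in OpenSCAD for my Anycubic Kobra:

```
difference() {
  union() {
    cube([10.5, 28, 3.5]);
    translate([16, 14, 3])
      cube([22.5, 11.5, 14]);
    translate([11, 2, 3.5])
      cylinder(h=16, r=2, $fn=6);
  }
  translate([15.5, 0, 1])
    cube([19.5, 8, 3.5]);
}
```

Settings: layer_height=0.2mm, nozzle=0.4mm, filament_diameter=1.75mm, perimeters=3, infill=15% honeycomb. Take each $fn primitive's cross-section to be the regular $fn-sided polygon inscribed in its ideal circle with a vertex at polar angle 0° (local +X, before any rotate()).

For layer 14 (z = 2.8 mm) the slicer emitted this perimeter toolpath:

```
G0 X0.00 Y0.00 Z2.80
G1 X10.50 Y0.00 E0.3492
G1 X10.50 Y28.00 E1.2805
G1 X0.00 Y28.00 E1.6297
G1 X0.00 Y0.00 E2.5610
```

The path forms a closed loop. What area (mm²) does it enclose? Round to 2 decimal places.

Apply the shoelace formula to the sequence of (X, Y) vertices; enclosed area = 294.00 mm².

294.00 mm²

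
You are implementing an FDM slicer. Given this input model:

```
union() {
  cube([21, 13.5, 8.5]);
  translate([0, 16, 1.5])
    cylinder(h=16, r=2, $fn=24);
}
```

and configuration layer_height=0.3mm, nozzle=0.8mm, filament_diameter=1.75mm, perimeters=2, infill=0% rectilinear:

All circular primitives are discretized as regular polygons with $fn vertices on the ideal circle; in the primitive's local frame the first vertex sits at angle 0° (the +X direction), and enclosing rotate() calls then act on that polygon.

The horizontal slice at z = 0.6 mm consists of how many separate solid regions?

At z = 0.6 mm: the 21×13.5 cube contributes its full rectangle; the cylinder at (0, 16) is absent (z outside [1.5, 17.5]); Merging all regions: only the 21×13.5 cube is present, so the union is just that shape — 1 connected region. The result has 1 disconnected region.

1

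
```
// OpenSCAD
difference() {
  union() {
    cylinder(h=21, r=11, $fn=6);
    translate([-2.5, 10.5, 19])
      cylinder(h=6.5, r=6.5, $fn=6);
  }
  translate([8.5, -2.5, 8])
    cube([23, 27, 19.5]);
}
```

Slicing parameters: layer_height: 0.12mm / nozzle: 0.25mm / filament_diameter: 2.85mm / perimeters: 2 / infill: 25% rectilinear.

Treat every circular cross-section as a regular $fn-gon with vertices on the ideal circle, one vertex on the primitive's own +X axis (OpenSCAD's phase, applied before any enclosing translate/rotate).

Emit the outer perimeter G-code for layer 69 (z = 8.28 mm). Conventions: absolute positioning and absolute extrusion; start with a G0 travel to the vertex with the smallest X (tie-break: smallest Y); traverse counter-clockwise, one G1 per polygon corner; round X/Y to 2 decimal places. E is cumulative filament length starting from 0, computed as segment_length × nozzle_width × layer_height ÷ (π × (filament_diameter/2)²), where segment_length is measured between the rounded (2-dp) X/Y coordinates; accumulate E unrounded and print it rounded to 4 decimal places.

At z = 8.28 mm: the cylinder: section is a regular 6-gon, circumradius r=11; the cylinder at (-2.5, 10.5) is absent (z outside [19, 25.5]); Combining (union): only the r=11 cylinder is present, so the union is just that shape — 1 connected region; the 23×27 cube at (8.5, -2.5) contributes its full rectangle; Taking the first minus the rest: starting from the result so far, the 23×27 cube at (8.5, -2.5) partially overlaps it — only the 9.86 mm² overlap (of its 621.00 mm²) is removed, clipping the outline — 1 connected region. The outline is a single polygon with 8 vertices. Extrusion per mm of travel: 0.25 × 0.12 / (π × 1.425²) = 0.004703. Accumulating E over each segment gives final E = 0.3105.

G0 X-11.00 Y0.00 Z8.28
G1 X-5.50 Y-9.53 E0.0517
G1 X5.50 Y-9.53 E0.1035
G1 X9.56 Y-2.50 E0.1416
G1 X8.50 Y-2.50 E0.1466
G1 X8.50 Y4.33 E0.1788
G1 X5.50 Y9.53 E0.2070
G1 X-5.50 Y9.53 E0.2587
G1 X-11.00 Y0.00 E0.3105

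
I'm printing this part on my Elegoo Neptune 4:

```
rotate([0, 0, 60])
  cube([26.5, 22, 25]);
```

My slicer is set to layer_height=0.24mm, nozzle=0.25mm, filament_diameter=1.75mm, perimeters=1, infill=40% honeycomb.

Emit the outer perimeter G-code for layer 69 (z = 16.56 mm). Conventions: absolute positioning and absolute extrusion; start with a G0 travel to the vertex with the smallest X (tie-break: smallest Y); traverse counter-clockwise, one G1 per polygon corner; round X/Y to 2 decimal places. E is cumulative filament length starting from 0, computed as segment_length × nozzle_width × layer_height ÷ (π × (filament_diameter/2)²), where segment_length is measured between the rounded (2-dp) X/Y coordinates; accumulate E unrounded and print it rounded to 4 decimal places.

G0 X-19.05 Y11.00 Z16.56
G1 X0.00 Y0.00 E0.5487
G1 X13.25 Y22.95 E1.2098
G1 X-5.80 Y33.95 E1.7585
G1 X-19.05 Y11.00 E2.4196

At z = 16.56 mm: the cube is present — its section is the full 26.5×22 rectangle; (whole slice rotated 60° about Z — lengths, areas and connectivity unchanged). The outline is a single polygon with 4 vertices. Extrusion per mm of travel: 0.25 × 0.24 / (π × 0.875²) = 0.024945. Accumulating E over each segment gives final E = 2.4196.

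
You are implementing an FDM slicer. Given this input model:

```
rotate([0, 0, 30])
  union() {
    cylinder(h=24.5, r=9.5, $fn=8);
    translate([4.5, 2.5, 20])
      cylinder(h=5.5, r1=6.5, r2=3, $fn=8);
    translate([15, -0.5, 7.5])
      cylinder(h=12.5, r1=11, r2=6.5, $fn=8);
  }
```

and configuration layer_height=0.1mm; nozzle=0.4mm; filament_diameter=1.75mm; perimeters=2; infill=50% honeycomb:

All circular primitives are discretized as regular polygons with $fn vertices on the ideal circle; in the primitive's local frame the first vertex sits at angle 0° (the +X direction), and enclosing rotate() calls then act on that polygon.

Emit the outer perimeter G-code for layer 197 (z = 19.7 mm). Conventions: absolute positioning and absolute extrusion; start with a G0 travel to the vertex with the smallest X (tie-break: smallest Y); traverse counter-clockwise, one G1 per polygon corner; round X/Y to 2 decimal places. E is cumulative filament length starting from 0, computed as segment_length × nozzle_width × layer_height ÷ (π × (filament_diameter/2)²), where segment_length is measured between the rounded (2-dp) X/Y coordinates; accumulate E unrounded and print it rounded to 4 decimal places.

G0 X-9.18 Y2.46 Z19.70
G1 X-8.23 Y-4.75 E0.1209
G1 X-2.46 Y-9.18 E0.2419
G1 X4.75 Y-8.23 E0.3629
G1 X9.18 Y-2.46 E0.4838
G1 X8.45 Y3.05 E0.5763
G1 X11.53 Y0.68 E0.6409
G1 X16.54 Y1.34 E0.7249
G1 X19.62 Y5.36 E0.8091
G1 X18.96 Y10.37 E0.8932
G1 X14.95 Y13.45 E0.9773
G1 X9.94 Y12.79 E1.0613
G1 X6.86 Y8.78 E1.1454
G1 X7.29 Y5.47 E1.2009
G1 X2.46 Y9.18 E1.3022
G1 X-4.75 Y8.23 E1.4231
G1 X-9.18 Y2.46 E1.5441

At z = 19.7 mm: the r=9.5 cylinder contributes a regular 8-gon of circumradius 9.5; the cone at (4.5, 2.5) is absent (z outside [20, 25.5]); the cone at (15, -0.5) contributes a regular 8-gon of circumradius 6.608 (interpolated between r1=11 and r2=6.5 at t=0.976); Combining (union): the regions partially overlap (shared area 1.43 mm²), so overlapping operands fuse into one piece — 1 connected region; (rotated 30° about Z; rotation is an isometry so areas/perimeters/island counts are preserved). The outline is a single polygon with 16 vertices. Extrusion per mm of travel: 0.4 × 0.1 / (π × 0.875²) = 0.016630. Accumulating E over each segment gives final E = 1.5441.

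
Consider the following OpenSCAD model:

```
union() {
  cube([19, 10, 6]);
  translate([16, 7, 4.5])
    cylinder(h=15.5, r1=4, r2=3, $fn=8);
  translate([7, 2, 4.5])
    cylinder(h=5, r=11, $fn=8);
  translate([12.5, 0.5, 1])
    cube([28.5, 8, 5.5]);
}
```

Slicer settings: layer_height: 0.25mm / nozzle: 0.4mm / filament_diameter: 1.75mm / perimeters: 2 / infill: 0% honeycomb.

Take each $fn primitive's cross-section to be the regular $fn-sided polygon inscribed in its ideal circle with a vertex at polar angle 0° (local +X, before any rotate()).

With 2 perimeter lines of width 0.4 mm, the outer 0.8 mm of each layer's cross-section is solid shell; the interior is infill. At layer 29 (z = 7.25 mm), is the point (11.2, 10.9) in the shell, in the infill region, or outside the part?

shell

At z = 7.25 mm: the cube is not intersected at this z (z outside [0, 6]); the cone at (16, 7) contributes a regular 8-gon of circumradius 3.823 (interpolated between r1=4 and r2=3 at t=0.177); the cylinder at (7, 2): section is a regular 8-gon, circumradius r=11; the cube at (12.5, 0.5) is absent (z outside [1, 6.5]); Combining (union): the regions partially overlap (shared area 20.08 mm²), so overlapping operands fuse into one piece — 1 connected region. Overall, the cross-section is a single solid region. The nearest boundary edge runs (7.00, 13.00)→(14.13, 10.05); distance from the point to it = 0.33 mm. The point is inside the cross-section, 0.33 mm from the nearest boundary — within the 0.8 mm shell band (2 × 0.4).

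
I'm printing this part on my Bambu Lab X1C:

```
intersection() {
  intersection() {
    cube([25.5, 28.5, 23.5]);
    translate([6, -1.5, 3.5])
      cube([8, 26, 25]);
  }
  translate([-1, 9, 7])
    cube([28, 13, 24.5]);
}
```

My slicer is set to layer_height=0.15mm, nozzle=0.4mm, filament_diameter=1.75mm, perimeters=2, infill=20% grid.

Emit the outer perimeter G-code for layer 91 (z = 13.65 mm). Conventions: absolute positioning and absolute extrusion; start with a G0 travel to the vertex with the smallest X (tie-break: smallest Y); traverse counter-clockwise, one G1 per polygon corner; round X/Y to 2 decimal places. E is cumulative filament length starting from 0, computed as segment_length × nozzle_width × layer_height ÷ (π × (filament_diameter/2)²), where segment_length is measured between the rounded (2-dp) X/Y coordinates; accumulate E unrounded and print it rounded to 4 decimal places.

G0 X6.00 Y9.00 Z13.65
G1 X14.00 Y9.00 E0.1996
G1 X14.00 Y22.00 E0.5238
G1 X6.00 Y22.00 E0.7234
G1 X6.00 Y9.00 E1.0477

At z = 13.65 mm: the cube is present — its section is the full 25.5×28.5 rectangle; the 8×26 cube at (6, -1.5) contributes its full rectangle; Keeping only the common overlap: the 8×26 cube at (6, -1.5) partially overlaps the 25.5×28.5 cube; clipping to the common part keeps 196.00 mm² — 1 connected region; the cube at (-1, 9) (footprint 28×13) is included at this height; After intersecting: the 28×13 cube at (-1, 9) partially overlaps the result so far; clipping to the common part keeps 104.00 mm² — 1 connected region. The outline is a single polygon with 4 vertices. Extrusion per mm of travel: 0.4 × 0.15 / (π × 0.875²) = 0.024945. Accumulating E over each segment gives final E = 1.0477.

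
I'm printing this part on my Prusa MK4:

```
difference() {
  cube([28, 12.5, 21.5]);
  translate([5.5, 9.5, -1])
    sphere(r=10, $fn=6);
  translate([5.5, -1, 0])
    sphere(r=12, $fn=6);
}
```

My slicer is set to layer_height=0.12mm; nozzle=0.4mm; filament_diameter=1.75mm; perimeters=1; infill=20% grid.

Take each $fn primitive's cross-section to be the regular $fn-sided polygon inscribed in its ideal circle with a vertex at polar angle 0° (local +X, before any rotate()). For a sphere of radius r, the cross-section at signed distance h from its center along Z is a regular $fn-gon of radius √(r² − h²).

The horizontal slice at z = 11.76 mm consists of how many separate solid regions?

1

At z = 11.76 mm: the cube (footprint 28×12.5) is included at this height; the sphere at (5.5, 9.5) is absent (|z−center|=12.760 > r=10); the sphere at (5.5, -1): section is a regular 6-gon, circumradius = √(r²−h²) = √(12²−11.76²) = 2.388; After the difference (first − rest): starting from the 28×12.5 cube, the r=12 sphere at (5.5, -1) partially overlaps it — only the 3.21 mm² overlap (of its 14.82 mm²) is removed, clipping the outline — 1 connected region. The result has 1 disconnected region.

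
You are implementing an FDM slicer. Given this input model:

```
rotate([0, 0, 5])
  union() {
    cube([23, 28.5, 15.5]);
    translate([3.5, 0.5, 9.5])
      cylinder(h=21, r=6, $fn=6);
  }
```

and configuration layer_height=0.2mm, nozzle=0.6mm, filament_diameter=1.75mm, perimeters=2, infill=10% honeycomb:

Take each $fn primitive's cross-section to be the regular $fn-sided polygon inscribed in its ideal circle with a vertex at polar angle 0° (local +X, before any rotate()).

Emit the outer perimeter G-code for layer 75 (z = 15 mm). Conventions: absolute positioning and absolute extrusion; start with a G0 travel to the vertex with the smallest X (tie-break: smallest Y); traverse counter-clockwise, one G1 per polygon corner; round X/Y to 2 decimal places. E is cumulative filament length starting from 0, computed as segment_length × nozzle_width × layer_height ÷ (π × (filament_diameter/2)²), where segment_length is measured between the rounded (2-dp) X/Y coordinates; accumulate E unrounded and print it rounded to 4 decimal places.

At z = 15 mm: the cube (footprint 23×28.5) is included at this height; the r=6 cylinder at (3.5, 0.5) contributes a regular 6-gon of circumradius 6; Taking the union: the regions partially overlap (shared area 46.03 mm²), so overlapping operands fuse into one piece — 1 connected region; (rotated 5° about Z; rotation is an isometry so areas/perimeters/island counts are preserved). The outline is a single polygon with 8 vertices. Extrusion per mm of travel: 0.6 × 0.2 / (π × 0.875²) = 0.049890. Accumulating E over each segment gives final E = 5.5560.

G0 X-2.53 Y0.28 Z15.00
G1 X0.91 Y-4.63 E0.2991
G1 X6.88 Y-4.11 E0.5981
G1 X9.18 Y0.80 E0.8686
G1 X22.91 Y2.00 E1.5562
G1 X20.43 Y30.40 E2.9785
G1 X-2.48 Y28.39 E4.1258
G1 X-0.42 Y4.81 E5.3067
G1 X-2.53 Y0.28 E5.5560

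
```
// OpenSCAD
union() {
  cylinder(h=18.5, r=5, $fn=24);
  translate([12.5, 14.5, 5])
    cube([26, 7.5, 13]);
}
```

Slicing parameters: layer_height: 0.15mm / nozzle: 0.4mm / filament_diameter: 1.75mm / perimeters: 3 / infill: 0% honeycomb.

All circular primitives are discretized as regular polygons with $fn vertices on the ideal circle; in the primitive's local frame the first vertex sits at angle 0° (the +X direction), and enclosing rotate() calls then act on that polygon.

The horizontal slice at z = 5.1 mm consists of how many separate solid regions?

At z = 5.1 mm: the r=5 cylinder contributes a regular 24-gon of circumradius 5; the cube at (12.5, 14.5) is present — its section is the full 26×7.5 rectangle; Merging all regions: the 2 present regions are separate (no shared area or edge), so areas and boundary lengths simply add and each stays a separate island — 2 connected regions. The result has 2 disconnected regions.

2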